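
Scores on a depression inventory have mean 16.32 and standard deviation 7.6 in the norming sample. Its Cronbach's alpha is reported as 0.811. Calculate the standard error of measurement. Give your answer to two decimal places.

3.30

SEM = SD · √(1 − ρ) = 7.6 × √0.189 = 7.6 × 0.4347 = 3.304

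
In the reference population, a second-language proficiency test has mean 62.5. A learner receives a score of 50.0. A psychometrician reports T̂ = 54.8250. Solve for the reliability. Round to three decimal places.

0.614

T̂ = ρX + (1 − ρ)μ  ⇒  T̂ − μ = ρ(X − μ)
ρ = (T̂ − μ)/(X − μ) = (54.8250 − 62.5) / (50.0 − 62.5) = -7.6750 / -12.5 = 0.61400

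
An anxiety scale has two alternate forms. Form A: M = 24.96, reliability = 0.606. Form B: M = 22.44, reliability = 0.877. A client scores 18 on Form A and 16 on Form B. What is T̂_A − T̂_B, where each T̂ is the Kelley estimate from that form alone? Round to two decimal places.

T̂_A = 0.606(18) + 0.394(24.96) = 20.7422
T̂_B = 0.877(16) + 0.123(22.44) = 16.7921
T̂_A − T̂_B = 3.9501

3.95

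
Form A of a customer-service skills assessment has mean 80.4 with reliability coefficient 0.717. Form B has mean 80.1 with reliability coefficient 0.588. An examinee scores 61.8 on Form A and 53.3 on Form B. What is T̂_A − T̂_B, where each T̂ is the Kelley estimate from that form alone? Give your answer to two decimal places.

2.72

T̂_A = 0.717(61.8) + 0.283(80.4) = 67.0638
T̂_B = 0.588(53.3) + 0.412(80.1) = 64.3416
T̂_A − T̂_B = 2.7222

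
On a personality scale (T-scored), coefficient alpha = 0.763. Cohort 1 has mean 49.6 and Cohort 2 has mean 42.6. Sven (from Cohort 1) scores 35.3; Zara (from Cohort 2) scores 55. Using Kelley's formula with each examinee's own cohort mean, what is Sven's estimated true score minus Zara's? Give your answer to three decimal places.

T̂_Sven = 0.763(35.3) + 0.237(49.6) = 38.68910
T̂_Zara = 0.763(55) + 0.237(42.6) = 52.06120
Difference = 38.68910 − 52.06120 = -13.37210

-13.372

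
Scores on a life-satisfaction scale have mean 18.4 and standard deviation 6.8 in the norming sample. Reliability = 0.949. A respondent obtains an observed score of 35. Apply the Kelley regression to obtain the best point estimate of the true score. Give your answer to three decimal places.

T̂ = ρX + (1 − ρ)μ
  = 0.949 × 35 + 0.051 × 18.4
  = 33.215 + 0.9384
  = 34.1534
  ≈ 34.153

34.153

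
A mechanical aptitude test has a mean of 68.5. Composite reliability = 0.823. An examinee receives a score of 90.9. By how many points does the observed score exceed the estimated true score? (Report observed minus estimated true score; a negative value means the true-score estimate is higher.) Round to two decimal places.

T̂ = 0.823(90.9) + 0.177(68.5) = 74.8107 + 12.1245 = 86.9352 → 86.935
X − T̂ = 90.9 − 86.935 = 3.965 → 3.96

3.96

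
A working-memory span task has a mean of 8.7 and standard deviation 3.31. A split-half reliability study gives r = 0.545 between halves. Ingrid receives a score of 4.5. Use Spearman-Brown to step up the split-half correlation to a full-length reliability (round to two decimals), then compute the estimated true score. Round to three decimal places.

Spearman-Brown: ρ = 2r/(1 + r) = 2(0.545)/(1 + 0.545) = 1.0900/1.545 = 0.7055 → 0.71
T̂ = 0.71(4.5) + 0.29(8.7) = 3.195 + 2.523 = 5.7180 → 5.718

5.718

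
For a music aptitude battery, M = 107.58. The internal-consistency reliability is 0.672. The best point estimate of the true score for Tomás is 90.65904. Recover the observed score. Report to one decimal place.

T̂ = ρX + (1 − ρ)μ  ⇒  X = (T̂ − (1 − ρ)μ) / ρ
X = (90.65904 − 0.328 × 107.58) / 0.672 = (90.65904 − 35.28624) / 0.672 = 55.37280 / 0.672 = 82.400

82.4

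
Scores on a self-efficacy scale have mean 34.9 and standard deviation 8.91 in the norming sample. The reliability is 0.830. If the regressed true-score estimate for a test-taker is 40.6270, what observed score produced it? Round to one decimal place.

41.8

T̂ = ρX + (1 − ρ)μ  ⇒  X = (T̂ − (1 − ρ)μ) / ρ
X = (40.6270 − 0.170 × 34.9) / 0.830 = (40.6270 − 5.9330) / 0.830 = 34.6940 / 0.830 = 41.800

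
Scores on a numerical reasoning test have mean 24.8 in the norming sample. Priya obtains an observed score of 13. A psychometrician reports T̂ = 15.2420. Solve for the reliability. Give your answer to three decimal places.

0.810

T̂ = ρX + (1 − ρ)μ  ⇒  T̂ − μ = ρ(X − μ)
ρ = (T̂ − μ)/(X − μ) = (15.2420 − 24.8) / (13 − 24.8) = -9.5580 / -11.8 = 0.81000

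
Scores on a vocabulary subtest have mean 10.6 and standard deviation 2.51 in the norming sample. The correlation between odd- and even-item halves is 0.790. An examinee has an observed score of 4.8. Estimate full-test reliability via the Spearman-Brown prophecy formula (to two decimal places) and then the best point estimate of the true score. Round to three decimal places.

Spearman-Brown: ρ = 2r/(1 + r) = 2(0.790)/(1 + 0.790) = 1.5800/1.790 = 0.8827 → 0.88
Kelley's formula gives T̂ = 0.88·4.8 + 0.12·10.6 = 4.224 + 1.272 = 5.4960.

5.496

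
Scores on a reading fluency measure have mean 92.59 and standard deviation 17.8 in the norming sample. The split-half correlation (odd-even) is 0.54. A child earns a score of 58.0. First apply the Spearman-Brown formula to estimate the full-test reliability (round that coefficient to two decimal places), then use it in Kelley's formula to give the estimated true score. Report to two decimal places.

Spearman-Brown: ρ = 2r/(1 + r) = 2(0.54)/(1 + 0.54) = 1.080/1.54 = 0.7013 → 0.70
T̂ = 0.70(58.0) + 0.30(92.59) = 40.600 + 27.7770 = 68.377 → 68.38

68.38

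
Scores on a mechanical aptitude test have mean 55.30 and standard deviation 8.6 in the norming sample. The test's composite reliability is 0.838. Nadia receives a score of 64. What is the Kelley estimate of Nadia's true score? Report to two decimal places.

62.59

T̂ = 0.838(64) + 0.162(55.30) = 53.632 + 8.95860 = 62.591 → 62.59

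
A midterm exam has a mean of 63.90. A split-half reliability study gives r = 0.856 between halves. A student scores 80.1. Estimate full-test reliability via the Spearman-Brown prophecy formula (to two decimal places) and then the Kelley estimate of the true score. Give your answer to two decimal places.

Spearman-Brown: ρ = 2r/(1 + r) = 2(0.856)/(1 + 0.856) = 1.7120/1.856 = 0.9224 → 0.92
T̂ = ρX + (1 − ρ)μ
  = 0.92 × 80.1 + 0.08 × 63.90
  = 73.692 + 5.1120
  = 78.804
  ≈ 78.80

78.80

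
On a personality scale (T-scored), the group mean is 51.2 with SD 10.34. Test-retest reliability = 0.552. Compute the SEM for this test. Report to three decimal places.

6.921

SEM = SD · √(1 − ρ) = 10.34 × √0.448 = 10.34 × 0.6693 = 6.9209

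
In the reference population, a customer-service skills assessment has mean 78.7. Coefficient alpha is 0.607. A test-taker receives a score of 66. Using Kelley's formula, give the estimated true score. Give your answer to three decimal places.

T̂ = 0.607(66) + 0.393(78.7) = 40.062 + 30.9291 = 70.9911 → 70.991

70.991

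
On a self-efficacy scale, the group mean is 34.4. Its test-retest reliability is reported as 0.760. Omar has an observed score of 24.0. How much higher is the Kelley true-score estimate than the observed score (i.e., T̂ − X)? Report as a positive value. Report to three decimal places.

Regress the observed score toward the mean by the unreliability: T̂ = 0.760·24.0 + 0.240·34.4 = 18.2400 + 8.2560 = 26.49600.
T̂ − X = 26.4960 − 24.0 = 2.4960 → 2.496

2.496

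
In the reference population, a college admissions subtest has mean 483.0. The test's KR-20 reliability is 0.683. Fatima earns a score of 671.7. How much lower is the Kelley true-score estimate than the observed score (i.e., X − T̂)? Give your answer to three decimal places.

59.818

T̂ = 0.683(671.7) + 0.317(483.0) = 458.7711 + 153.1110 = 611.88210 → 611.8821
X − T̂ = 671.7 − 611.8821 = 59.8179 → 59.818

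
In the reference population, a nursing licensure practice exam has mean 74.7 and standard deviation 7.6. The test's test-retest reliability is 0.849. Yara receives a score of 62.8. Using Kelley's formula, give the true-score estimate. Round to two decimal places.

64.60

Regress the observed score toward the mean by the unreliability: T̂ = 0.849·62.8 + 0.151·74.7 = 53.3172 + 11.2797 = 64.597.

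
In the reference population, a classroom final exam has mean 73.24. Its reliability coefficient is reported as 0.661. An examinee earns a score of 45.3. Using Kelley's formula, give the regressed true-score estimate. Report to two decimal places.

T̂ = 0.661(45.3) + 0.339(73.24) = 29.9433 + 24.82836 = 54.772 → 54.77

54.77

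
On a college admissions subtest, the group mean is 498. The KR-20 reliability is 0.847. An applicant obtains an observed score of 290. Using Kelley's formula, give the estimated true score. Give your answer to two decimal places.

321.82

Kelley's formula gives T̂ = 0.847·290 + 0.153·498 = 245.630 + 76.194 = 321.824.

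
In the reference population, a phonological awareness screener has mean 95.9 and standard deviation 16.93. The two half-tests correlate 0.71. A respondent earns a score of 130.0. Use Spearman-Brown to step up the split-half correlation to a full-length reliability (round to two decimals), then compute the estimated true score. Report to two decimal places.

Spearman-Brown: ρ = 2r/(1 + r) = 2(0.71)/(1 + 0.71) = 1.420/1.71 = 0.8304 → 0.83
T̂ = ρX + (1 − ρ)μ
  = 0.83 × 130.0 + 0.17 × 95.9
  = 107.900 + 16.303
  = 124.203
  ≈ 124.20

124.20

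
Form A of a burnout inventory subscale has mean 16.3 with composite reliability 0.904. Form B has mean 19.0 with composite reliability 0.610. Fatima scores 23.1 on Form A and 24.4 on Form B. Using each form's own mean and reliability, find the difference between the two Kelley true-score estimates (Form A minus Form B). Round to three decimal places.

T̂_A = 0.904(23.1) + 0.096(16.3) = 22.44720
T̂_B = 0.610(24.4) + 0.390(19.0) = 22.29400
T̂_A − T̂_B = 0.15320

0.153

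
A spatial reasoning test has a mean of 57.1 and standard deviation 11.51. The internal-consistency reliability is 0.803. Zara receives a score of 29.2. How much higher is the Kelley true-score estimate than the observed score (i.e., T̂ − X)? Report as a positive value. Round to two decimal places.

5.50

T̂ = ρX + (1 − ρ)μ
  = 0.803 × 29.2 + 0.197 × 57.1
  = 23.4476 + 11.2487
  = 34.6963
  ≈ 34.696
T̂ − X = 34.696 − 29.2 = 5.496 → 5.50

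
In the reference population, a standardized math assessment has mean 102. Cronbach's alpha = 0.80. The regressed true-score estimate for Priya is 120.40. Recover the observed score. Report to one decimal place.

T̂ = ρX + (1 − ρ)μ  ⇒  X = (T̂ − (1 − ρ)μ) / ρ
X = (120.40 − 0.20 × 102) / 0.80 = (120.40 − 20.40) / 0.80 = 100.00 / 0.80 = 125.000

125.0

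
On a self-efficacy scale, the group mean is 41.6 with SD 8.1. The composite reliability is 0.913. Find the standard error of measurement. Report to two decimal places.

2.39

SEM = SD · √(1 − ρ) = 8.1 × √0.087 = 8.1 × 0.2950 = 2.389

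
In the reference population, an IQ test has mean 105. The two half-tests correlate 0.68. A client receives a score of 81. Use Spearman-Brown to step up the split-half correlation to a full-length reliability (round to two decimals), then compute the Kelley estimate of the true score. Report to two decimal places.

85.56

Spearman-Brown: ρ = 2r/(1 + r) = 2(0.68)/(1 + 0.68) = 1.360/1.68 = 0.8095 → 0.81
T̂ = ρX + (1 − ρ)μ
  = 0.81 × 81 + 0.19 × 105
  = 65.61 + 19.95
  = 85.560
  ≈ 85.56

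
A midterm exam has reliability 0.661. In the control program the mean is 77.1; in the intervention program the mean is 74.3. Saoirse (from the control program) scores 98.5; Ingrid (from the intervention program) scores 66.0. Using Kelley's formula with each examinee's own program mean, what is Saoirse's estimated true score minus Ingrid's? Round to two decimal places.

T̂_Saoirse = 0.661(98.5) + 0.339(77.1) = 91.2454
T̂_Ingrid = 0.661(66.0) + 0.339(74.3) = 68.8137
Difference = 91.2454 − 68.8137 = 22.4317

22.43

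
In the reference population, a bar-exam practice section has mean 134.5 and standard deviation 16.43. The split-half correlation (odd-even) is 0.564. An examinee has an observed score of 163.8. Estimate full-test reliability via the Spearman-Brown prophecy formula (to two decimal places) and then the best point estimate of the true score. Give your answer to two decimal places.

155.60

Spearman-Brown: ρ = 2r/(1 + r) = 2(0.564)/(1 + 0.564) = 1.1280/1.564 = 0.7212 → 0.72
T̂ = 0.72(163.8) + 0.28(134.5) = 117.936 + 37.660 = 155.596 → 155.60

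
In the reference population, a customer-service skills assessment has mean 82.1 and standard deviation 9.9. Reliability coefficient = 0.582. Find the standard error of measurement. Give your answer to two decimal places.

SEM = SD · √(1 − ρ) = 9.9 × √0.418 = 9.9 × 0.6465 = 6.401

6.40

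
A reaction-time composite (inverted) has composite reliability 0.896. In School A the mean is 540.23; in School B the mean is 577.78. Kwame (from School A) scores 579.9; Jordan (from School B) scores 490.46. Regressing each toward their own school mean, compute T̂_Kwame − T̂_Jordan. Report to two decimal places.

76.23

T̂_Kwame = 0.896(579.9) + 0.104(540.23) = 575.7743
T̂_Jordan = 0.896(490.46) + 0.104(577.78) = 499.5413
Difference = 575.7743 − 499.5413 = 76.2330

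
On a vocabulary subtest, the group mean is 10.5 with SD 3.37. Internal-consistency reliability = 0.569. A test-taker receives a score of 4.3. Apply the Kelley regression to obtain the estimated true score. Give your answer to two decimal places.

T̂ = 0.569(4.3) + 0.431(10.5) = 2.4467 + 4.5255 = 6.972 → 6.97

6.97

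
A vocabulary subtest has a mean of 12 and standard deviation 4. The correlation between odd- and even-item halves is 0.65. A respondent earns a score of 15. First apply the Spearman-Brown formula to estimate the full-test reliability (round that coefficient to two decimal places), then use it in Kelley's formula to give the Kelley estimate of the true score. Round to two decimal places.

Spearman-Brown: ρ = 2r/(1 + r) = 2(0.65)/(1 + 0.65) = 1.300/1.65 = 0.7879 → 0.79
Weight the observed score by reliability and the mean by (1 − reliability): T̂ = 0.79·15 + 0.21·12 = 11.85 + 2.52 = 14.370.

14.37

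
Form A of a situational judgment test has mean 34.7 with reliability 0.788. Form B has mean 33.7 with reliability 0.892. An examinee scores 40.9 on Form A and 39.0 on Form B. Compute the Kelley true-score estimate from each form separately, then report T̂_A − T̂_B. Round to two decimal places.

1.16

T̂_A = 0.788(40.9) + 0.212(34.7) = 39.5856
T̂_B = 0.892(39.0) + 0.108(33.7) = 38.4276
T̂_A − T̂_B = 1.1580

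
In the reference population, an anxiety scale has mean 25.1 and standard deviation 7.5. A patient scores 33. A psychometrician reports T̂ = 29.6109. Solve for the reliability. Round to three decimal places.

0.571

T̂ = ρX + (1 − ρ)μ  ⇒  T̂ − μ = ρ(X − μ)
ρ = (T̂ − μ)/(X − μ) = (29.6109 − 25.1) / (33 − 25.1) = 4.5109 / 7.9 = 0.57100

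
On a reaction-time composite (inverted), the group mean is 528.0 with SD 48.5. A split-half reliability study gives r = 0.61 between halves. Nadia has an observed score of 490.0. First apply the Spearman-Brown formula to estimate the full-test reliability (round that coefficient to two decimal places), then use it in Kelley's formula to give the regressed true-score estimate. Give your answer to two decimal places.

Spearman-Brown: ρ = 2r/(1 + r) = 2(0.61)/(1 + 0.61) = 1.220/1.61 = 0.7578 → 0.76
T̂ = ρX + (1 − ρ)μ
  = 0.76 × 490.0 + 0.24 × 528.0
  = 372.400 + 126.720
  = 499.120
  ≈ 499.12

499.12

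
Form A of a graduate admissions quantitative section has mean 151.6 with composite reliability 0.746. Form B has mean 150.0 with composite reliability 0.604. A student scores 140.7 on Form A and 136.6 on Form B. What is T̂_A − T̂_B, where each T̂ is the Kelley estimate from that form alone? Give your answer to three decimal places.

T̂_A = 0.746(140.7) + 0.254(151.6) = 143.46860
T̂_B = 0.604(136.6) + 0.396(150.0) = 141.90640
T̂_A − T̂_B = 1.56220

1.562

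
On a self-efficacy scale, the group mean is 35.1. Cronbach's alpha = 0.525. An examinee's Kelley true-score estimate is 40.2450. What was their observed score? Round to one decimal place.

T̂ = ρX + (1 − ρ)μ  ⇒  X = (T̂ − (1 − ρ)μ) / ρ
X = (40.2450 − 0.475 × 35.1) / 0.525 = (40.2450 − 16.6725) / 0.525 = 23.5725 / 0.525 = 44.900

44.9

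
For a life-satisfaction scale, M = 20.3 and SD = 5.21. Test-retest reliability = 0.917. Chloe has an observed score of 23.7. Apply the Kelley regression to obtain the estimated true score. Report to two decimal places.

Weight the observed score by reliability and the mean by (1 − reliability): T̂ = 0.917·23.7 + 0.083·20.3 = 21.7329 + 1.6849 = 23.418.

23.42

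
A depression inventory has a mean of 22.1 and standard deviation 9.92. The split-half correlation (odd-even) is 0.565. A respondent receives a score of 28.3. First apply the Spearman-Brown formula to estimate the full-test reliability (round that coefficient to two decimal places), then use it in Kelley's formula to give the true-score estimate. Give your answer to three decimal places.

26.564

Spearman-Brown: ρ = 2r/(1 + r) = 2(0.565)/(1 + 0.565) = 1.1300/1.565 = 0.7220 → 0.72
T̂ = 0.72(28.3) + 0.28(22.1) = 20.376 + 6.188 = 26.5640 → 26.564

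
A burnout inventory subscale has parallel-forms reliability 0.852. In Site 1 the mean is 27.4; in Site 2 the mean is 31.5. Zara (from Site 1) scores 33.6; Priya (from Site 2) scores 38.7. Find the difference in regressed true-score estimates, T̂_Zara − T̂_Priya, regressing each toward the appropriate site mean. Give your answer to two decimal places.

-4.95

T̂_Zara = 0.852(33.6) + 0.148(27.4) = 32.6824
T̂_Priya = 0.852(38.7) + 0.148(31.5) = 37.6344
Difference = 32.6824 − 37.6344 = -4.9520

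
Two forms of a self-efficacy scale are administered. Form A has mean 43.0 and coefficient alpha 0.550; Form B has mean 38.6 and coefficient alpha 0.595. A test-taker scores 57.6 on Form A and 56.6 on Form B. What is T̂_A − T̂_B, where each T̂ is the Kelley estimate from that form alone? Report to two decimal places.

T̂_A = 0.550(57.6) + 0.450(43.0) = 51.0300
T̂_B = 0.595(56.6) + 0.405(38.6) = 49.3100
T̂_A − T̂_B = 1.7200

1.72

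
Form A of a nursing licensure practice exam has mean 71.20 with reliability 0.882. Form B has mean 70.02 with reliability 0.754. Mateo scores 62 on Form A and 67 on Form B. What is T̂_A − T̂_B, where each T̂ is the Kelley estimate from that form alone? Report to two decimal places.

T̂_A = 0.882(62) + 0.118(71.20) = 63.0856
T̂_B = 0.754(67) + 0.246(70.02) = 67.7429
T̂_A − T̂_B = -4.6573

-4.66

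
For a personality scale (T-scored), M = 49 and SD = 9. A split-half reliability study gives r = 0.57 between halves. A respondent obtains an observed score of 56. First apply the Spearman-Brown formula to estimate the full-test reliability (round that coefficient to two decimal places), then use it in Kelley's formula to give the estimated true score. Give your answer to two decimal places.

54.11

Spearman-Brown: ρ = 2r/(1 + r) = 2(0.57)/(1 + 0.57) = 1.140/1.57 = 0.7261 → 0.73
T̂ = ρX + (1 − ρ)μ
  = 0.73 × 56 + 0.27 × 49
  = 40.88 + 13.23
  = 54.110
  ≈ 54.11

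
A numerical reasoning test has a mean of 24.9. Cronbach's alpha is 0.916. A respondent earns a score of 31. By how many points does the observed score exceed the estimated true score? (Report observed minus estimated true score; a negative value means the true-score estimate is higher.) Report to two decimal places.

0.51

T̂ = 0.916(31) + 0.084(24.9) = 28.396 + 2.0916 = 30.4876 → 30.488
X − T̂ = 31 − 30.488 = 0.512 → 0.51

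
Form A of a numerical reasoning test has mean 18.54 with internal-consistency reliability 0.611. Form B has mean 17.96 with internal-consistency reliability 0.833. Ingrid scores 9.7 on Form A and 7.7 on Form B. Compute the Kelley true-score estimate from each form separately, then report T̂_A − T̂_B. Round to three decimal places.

3.725

T̂_A = 0.611(9.7) + 0.389(18.54) = 13.13876
T̂_B = 0.833(7.7) + 0.167(17.96) = 9.41342
T̂_A − T̂_B = 3.72534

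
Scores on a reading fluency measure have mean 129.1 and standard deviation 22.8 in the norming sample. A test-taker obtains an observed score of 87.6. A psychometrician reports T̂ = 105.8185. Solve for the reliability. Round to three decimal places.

0.561

T̂ = ρX + (1 − ρ)μ  ⇒  T̂ − μ = ρ(X − μ)
ρ = (T̂ − μ)/(X − μ) = (105.8185 − 129.1) / (87.6 − 129.1) = -23.2815 / -41.5 = 0.56100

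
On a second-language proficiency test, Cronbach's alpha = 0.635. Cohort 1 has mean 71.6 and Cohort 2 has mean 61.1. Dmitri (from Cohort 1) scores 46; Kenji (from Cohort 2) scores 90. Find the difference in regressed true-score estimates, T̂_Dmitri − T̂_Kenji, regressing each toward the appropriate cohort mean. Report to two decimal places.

-24.11

T̂_Dmitri = 0.635(46) + 0.365(71.6) = 55.3440
T̂_Kenji = 0.635(90) + 0.365(61.1) = 79.4515
Difference = 55.3440 − 79.4515 = -24.1075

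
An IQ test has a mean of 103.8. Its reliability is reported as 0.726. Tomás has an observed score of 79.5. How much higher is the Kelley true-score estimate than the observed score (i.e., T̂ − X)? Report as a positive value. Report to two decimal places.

6.66

Regress the observed score toward the mean by the unreliability: T̂ = 0.726·79.5 + 0.274·103.8 = 57.7170 + 28.4412 = 86.1582.
T̂ − X = 86.158 − 79.5 = 6.658 → 6.66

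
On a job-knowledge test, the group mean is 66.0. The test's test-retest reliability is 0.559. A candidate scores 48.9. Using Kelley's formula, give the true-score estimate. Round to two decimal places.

56.44

Weight the observed score by reliability and the mean by (1 − reliability): T̂ = 0.559·48.9 + 0.441·66.0 = 27.3351 + 29.1060 = 56.441.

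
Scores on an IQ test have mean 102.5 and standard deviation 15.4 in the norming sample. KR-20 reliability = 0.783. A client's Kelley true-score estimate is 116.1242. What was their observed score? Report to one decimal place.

119.9

T̂ = ρX + (1 − ρ)μ  ⇒  X = (T̂ − (1 − ρ)μ) / ρ
X = (116.1242 − 0.217 × 102.5) / 0.783 = (116.1242 − 22.2425) / 0.783 = 93.8817 / 0.783 = 119.900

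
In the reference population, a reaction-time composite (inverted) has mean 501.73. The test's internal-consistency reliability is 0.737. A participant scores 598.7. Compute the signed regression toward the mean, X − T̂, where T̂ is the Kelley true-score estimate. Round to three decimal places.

25.503

T̂ = ρX + (1 − ρ)μ
  = 0.737 × 598.7 + 0.263 × 501.73
  = 441.2419 + 131.95499
  = 573.19689
  ≈ 573.1969
X − T̂ = 598.7 − 573.1969 = 25.5031 → 25.503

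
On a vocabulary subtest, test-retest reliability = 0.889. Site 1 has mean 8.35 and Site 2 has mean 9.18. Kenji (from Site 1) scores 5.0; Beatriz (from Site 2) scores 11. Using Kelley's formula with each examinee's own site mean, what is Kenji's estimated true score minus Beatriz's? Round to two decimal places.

-5.43

T̂_Kenji = 0.889(5.0) + 0.111(8.35) = 5.3719
T̂_Beatriz = 0.889(11) + 0.111(9.18) = 10.7980
Difference = 5.3719 − 10.7980 = -5.4261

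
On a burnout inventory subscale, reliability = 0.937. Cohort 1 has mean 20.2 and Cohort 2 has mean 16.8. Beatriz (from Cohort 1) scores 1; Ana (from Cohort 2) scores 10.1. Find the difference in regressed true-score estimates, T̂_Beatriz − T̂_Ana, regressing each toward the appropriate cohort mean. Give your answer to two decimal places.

T̂_Beatriz = 0.937(1) + 0.063(20.2) = 2.2096
T̂_Ana = 0.937(10.1) + 0.063(16.8) = 10.5221
Difference = 2.2096 − 10.5221 = -8.3125

-8.31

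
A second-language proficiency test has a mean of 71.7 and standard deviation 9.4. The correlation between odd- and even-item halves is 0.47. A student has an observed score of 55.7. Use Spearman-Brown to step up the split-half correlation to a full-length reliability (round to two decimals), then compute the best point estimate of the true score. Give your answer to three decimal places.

Spearman-Brown: ρ = 2r/(1 + r) = 2(0.47)/(1 + 0.47) = 0.940/1.47 = 0.6395 → 0.64
Kelley's formula gives T̂ = 0.64·55.7 + 0.36·71.7 = 35.648 + 25.812 = 61.4600.

61.460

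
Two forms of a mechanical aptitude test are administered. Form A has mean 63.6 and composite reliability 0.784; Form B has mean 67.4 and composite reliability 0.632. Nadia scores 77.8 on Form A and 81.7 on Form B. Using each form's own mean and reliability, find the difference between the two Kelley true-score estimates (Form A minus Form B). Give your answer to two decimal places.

T̂_A = 0.784(77.8) + 0.216(63.6) = 74.7328
T̂_B = 0.632(81.7) + 0.368(67.4) = 76.4376
T̂_A − T̂_B = -1.7048

-1.70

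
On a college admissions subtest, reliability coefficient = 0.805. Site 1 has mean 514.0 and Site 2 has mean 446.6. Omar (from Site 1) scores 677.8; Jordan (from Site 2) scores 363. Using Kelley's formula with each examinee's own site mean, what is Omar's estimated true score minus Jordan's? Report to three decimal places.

266.557

T̂_Omar = 0.805(677.8) + 0.195(514.0) = 645.85900
T̂_Jordan = 0.805(363) + 0.195(446.6) = 379.30200
Difference = 645.85900 − 379.30200 = 266.55700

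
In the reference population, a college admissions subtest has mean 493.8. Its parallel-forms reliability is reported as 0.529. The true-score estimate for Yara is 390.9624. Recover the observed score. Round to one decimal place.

299.4

T̂ = ρX + (1 − ρ)μ  ⇒  X = (T̂ − (1 − ρ)μ) / ρ
X = (390.9624 − 0.471 × 493.8) / 0.529 = (390.9624 − 232.5798) / 0.529 = 158.3826 / 0.529 = 299.400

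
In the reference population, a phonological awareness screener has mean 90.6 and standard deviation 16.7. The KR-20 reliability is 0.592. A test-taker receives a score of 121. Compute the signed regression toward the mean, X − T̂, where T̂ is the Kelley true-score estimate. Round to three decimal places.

12.403

T̂ = 0.592(121) + 0.408(90.6) = 71.632 + 36.9648 = 108.59680 → 108.5968
X − T̂ = 121 − 108.5968 = 12.4032 → 12.403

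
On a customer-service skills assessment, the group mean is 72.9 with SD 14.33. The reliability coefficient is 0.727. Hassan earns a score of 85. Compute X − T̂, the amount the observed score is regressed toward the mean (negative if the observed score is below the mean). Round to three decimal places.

T̂ = 0.727(85) + 0.273(72.9) = 61.795 + 19.9017 = 81.69670 → 81.6967
X − T̂ = 85 − 81.6967 = 3.3033 → 3.303

3.303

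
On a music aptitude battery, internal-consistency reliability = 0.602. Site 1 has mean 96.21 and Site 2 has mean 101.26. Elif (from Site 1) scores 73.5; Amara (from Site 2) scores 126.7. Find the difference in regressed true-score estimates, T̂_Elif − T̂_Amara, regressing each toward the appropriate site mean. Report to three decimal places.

-34.036

T̂_Elif = 0.602(73.5) + 0.398(96.21) = 82.53858
T̂_Amara = 0.602(126.7) + 0.398(101.26) = 116.57488
Difference = 82.53858 − 116.57488 = -34.03630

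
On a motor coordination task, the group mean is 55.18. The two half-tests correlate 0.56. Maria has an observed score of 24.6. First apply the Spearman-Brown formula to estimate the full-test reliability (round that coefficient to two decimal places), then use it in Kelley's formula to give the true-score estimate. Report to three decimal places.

33.162

Spearman-Brown: ρ = 2r/(1 + r) = 2(0.56)/(1 + 0.56) = 1.120/1.56 = 0.7179 → 0.72
T̂ = ρX + (1 − ρ)μ
  = 0.72 × 24.6 + 0.28 × 55.18
  = 17.712 + 15.4504
  = 33.1624
  ≈ 33.162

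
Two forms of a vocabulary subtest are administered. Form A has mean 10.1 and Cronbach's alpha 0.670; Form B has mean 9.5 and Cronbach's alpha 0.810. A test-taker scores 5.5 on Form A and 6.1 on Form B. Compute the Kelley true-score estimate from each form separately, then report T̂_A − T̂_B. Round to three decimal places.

T̂_A = 0.670(5.5) + 0.330(10.1) = 7.01800
T̂_B = 0.810(6.1) + 0.190(9.5) = 6.74600
T̂_A − T̂_B = 0.27200

0.272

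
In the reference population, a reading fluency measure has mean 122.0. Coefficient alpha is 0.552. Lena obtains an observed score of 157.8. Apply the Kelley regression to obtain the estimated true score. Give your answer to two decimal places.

141.76

Kelley's formula gives T̂ = 0.552·157.8 + 0.448·122.0 = 87.1056 + 54.6560 = 141.762.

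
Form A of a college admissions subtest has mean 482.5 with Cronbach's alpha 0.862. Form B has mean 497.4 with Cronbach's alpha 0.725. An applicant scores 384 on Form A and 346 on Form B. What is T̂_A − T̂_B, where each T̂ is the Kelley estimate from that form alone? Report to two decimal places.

T̂_A = 0.862(384) + 0.138(482.5) = 397.5930
T̂_B = 0.725(346) + 0.275(497.4) = 387.6350
T̂_A − T̂_B = 9.9580

9.96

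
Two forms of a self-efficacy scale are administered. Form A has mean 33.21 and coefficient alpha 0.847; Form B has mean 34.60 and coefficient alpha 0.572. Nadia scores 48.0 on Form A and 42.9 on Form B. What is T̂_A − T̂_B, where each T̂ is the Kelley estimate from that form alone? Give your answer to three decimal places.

T̂_A = 0.847(48.0) + 0.153(33.21) = 45.73713
T̂_B = 0.572(42.9) + 0.428(34.60) = 39.34760
T̂_A − T̂_B = 6.38953

6.390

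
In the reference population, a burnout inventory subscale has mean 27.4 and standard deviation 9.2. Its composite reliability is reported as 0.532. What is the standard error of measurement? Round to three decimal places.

6.294

SEM = SD · √(1 − ρ) = 9.2 × √0.468 = 9.2 × 0.6841 = 6.2938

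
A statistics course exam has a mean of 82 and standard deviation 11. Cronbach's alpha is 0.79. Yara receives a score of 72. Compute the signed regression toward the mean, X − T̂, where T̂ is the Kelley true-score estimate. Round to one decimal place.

-2.1

T̂ = ρX + (1 − ρ)μ
  = 0.79 × 72 + 0.21 × 82
  = 56.88 + 17.22
  = 74.100
  ≈ 74.10
X − T̂ = 72 − 74.10 = -2.10 → -2.1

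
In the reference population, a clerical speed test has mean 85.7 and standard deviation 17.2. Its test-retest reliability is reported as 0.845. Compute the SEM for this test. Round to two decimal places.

6.77

SEM = SD · √(1 − ρ) = 17.2 × √0.155 = 17.2 × 0.3937 = 6.772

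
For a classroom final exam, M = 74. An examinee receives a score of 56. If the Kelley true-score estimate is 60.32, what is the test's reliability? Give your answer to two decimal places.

0.76

T̂ = ρX + (1 − ρ)μ  ⇒  T̂ − μ = ρ(X − μ)
ρ = (T̂ − μ)/(X − μ) = (60.32 − 74) / (56 − 74) = -13.68 / -18.0 = 0.7600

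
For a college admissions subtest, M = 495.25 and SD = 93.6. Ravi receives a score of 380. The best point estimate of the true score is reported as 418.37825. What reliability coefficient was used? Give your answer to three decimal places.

T̂ = ρX + (1 − ρ)μ  ⇒  T̂ − μ = ρ(X − μ)
ρ = (T̂ − μ)/(X − μ) = (418.37825 − 495.25) / (380 − 495.25) = -76.87175 / -115.25 = 0.66700

0.667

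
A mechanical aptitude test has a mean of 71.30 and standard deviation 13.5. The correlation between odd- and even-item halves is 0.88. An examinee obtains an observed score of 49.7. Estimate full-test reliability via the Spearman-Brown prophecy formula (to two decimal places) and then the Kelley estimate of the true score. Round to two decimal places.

51.00

Spearman-Brown: ρ = 2r/(1 + r) = 2(0.88)/(1 + 0.88) = 1.760/1.88 = 0.9362 → 0.94
Kelley's formula gives T̂ = 0.94·49.7 + 0.06·71.30 = 46.718 + 4.2780 = 50.996.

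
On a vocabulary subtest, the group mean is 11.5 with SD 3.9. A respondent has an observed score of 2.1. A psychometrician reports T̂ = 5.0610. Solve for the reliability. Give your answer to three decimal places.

T̂ = ρX + (1 − ρ)μ  ⇒  T̂ − μ = ρ(X − μ)
ρ = (T̂ − μ)/(X − μ) = (5.0610 − 11.5) / (2.1 − 11.5) = -6.4390 / -9.4 = 0.68500

0.685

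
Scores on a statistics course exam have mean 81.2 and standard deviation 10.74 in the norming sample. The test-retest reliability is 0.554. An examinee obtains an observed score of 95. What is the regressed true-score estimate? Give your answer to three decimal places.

T̂ = 0.554(95) + 0.446(81.2) = 52.630 + 36.2152 = 88.8452 → 88.845

88.845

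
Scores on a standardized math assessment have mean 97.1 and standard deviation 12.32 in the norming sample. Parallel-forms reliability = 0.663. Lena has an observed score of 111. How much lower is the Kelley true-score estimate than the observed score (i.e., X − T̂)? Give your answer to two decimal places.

4.68

Weight the observed score by reliability and the mean by (1 − reliability): T̂ = 0.663·111 + 0.337·97.1 = 73.593 + 32.7227 = 106.3157.
X − T̂ = 111 − 106.316 = 4.684 → 4.68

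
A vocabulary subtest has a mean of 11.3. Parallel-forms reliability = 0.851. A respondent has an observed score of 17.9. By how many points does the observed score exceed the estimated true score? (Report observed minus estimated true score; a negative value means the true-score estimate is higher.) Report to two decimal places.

T̂ = ρX + (1 − ρ)μ
  = 0.851 × 17.9 + 0.149 × 11.3
  = 15.2329 + 1.6837
  = 16.9166
  ≈ 16.917
X − T̂ = 17.9 − 16.917 = 0.983 → 0.98

0.98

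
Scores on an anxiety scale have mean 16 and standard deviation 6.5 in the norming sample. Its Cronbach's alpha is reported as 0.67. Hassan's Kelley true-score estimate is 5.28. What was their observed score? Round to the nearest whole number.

0

T̂ = ρX + (1 − ρ)μ  ⇒  X = (T̂ − (1 − ρ)μ) / ρ
X = (5.28 − 0.33 × 16) / 0.67 = (5.28 − 5.28) / 0.67 = 0.00 / 0.67 = 0.00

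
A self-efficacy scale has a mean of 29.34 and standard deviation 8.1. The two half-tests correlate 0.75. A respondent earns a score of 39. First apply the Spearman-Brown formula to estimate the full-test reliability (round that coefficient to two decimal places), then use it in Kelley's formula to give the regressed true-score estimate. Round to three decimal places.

Spearman-Brown: ρ = 2r/(1 + r) = 2(0.75)/(1 + 0.75) = 1.500/1.75 = 0.8571 → 0.86
T̂ = 0.86(39) + 0.14(29.34) = 33.54 + 4.1076 = 37.6476 → 37.648

37.648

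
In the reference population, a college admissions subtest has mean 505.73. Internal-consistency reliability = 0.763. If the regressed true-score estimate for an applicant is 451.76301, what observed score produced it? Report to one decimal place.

435.0

T̂ = ρX + (1 − ρ)μ  ⇒  X = (T̂ − (1 − ρ)μ) / ρ
X = (451.76301 − 0.237 × 505.73) / 0.763 = (451.76301 − 119.85801) / 0.763 = 331.90500 / 0.763 = 435.000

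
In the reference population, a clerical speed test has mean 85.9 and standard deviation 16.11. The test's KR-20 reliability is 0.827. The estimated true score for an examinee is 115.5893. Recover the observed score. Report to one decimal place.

T̂ = ρX + (1 − ρ)μ  ⇒  X = (T̂ − (1 − ρ)μ) / ρ
X = (115.5893 − 0.173 × 85.9) / 0.827 = (115.5893 − 14.8607) / 0.827 = 100.7286 / 0.827 = 121.800

121.8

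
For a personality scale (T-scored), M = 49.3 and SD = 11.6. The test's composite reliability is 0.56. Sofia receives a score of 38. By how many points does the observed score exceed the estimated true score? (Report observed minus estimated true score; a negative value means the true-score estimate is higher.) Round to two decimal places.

-4.97

T̂ = ρX + (1 − ρ)μ
  = 0.56 × 38 + 0.44 × 49.3
  = 21.28 + 21.692
  = 42.9720
  ≈ 42.972
X − T̂ = 38 − 42.972 = -4.972 → -4.97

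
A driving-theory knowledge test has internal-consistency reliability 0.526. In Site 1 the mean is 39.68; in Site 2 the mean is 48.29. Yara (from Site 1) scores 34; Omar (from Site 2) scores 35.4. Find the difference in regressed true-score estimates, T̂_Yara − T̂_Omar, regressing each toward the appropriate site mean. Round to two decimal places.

T̂_Yara = 0.526(34) + 0.474(39.68) = 36.6923
T̂_Omar = 0.526(35.4) + 0.474(48.29) = 41.5099
Difference = 36.6923 − 41.5099 = -4.8175

-4.82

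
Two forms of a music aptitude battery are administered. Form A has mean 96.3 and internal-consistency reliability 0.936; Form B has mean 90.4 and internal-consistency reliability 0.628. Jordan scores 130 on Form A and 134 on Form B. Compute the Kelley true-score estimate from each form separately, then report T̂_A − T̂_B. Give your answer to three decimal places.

T̂_A = 0.936(130) + 0.064(96.3) = 127.84320
T̂_B = 0.628(134) + 0.372(90.4) = 117.78080
T̂_A − T̂_B = 10.06240

10.062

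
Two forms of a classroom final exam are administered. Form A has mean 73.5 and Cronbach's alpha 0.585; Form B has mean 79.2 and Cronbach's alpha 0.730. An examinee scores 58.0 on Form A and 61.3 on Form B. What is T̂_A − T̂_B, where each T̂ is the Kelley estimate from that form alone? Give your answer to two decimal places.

T̂_A = 0.585(58.0) + 0.415(73.5) = 64.4325
T̂_B = 0.730(61.3) + 0.270(79.2) = 66.1330
T̂_A − T̂_B = -1.7005

-1.70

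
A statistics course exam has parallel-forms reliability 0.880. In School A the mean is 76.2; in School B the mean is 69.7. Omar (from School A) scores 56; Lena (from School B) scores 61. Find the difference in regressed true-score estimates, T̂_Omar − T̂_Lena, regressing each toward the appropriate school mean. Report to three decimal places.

T̂_Omar = 0.880(56) + 0.120(76.2) = 58.42400
T̂_Lena = 0.880(61) + 0.120(69.7) = 62.04400
Difference = 58.42400 − 62.04400 = -3.62000

-3.620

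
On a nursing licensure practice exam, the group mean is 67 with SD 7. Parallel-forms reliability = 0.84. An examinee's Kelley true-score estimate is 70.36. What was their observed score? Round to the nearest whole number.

71

T̂ = ρX + (1 − ρ)μ  ⇒  X = (T̂ − (1 − ρ)μ) / ρ
X = (70.36 − 0.16 × 67) / 0.84 = (70.36 − 10.72) / 0.84 = 59.64 / 0.84 = 71.00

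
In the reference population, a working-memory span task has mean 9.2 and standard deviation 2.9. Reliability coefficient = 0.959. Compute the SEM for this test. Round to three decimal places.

SEM = SD · √(1 − ρ) = 2.9 × √0.041 = 2.9 × 0.2025 = 0.5872

0.587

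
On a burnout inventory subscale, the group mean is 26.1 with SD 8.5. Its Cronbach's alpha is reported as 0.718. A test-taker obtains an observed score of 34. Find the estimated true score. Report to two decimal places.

Weight the observed score by reliability and the mean by (1 − reliability): T̂ = 0.718·34 + 0.282·26.1 = 24.412 + 7.3602 = 31.772.

31.77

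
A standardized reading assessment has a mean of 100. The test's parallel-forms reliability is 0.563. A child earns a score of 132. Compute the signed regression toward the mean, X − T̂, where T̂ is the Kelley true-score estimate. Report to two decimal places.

13.98

Regress the observed score toward the mean by the unreliability: T̂ = 0.563·132 + 0.437·100 = 74.316 + 43.700 = 118.0160.
X − T̂ = 132 − 118.016 = 13.984 → 13.98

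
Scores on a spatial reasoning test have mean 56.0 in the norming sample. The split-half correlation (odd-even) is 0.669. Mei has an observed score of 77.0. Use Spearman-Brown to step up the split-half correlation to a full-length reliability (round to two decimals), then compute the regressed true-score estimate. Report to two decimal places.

Spearman-Brown: ρ = 2r/(1 + r) = 2(0.669)/(1 + 0.669) = 1.3380/1.669 = 0.8017 → 0.80
Weight the observed score by reliability and the mean by (1 − reliability): T̂ = 0.80·77.0 + 0.20·56.0 = 61.600 + 11.200 = 72.800.

72.80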